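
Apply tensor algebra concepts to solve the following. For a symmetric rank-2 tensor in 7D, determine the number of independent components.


A symmetric rank-2 tensor in d dimensions has d(d+1)/2 independent components.
d = 7
d(d+1)/2 = 7 * 8 / 2 = 56 / 2 = 28

28


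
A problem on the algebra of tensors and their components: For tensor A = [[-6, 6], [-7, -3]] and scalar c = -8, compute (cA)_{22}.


Scalar multiplication: (cA)_{ij} = c * A_{ij}.
c = -8
A_{22} = -3
(cA)_{22} = -8 * -3 = 24

24


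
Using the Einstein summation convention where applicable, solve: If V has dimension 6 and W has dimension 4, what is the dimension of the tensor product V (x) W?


The dimension of a tensor product is the product of dimensions.
dim(V) = 6, dim(W) = 4
dim(V (x) W) = 6 * 4 = 24

24


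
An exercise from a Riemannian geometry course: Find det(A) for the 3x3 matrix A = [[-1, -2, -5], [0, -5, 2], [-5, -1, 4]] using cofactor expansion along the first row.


Expanding along the first row, det(A) = a11*M_11 - a12*M_12 + a13*M_13, where M_1j is the (1,j) minor.
Minor M_11 = -5*4 - 2*-1 = -18
Minor M_12 = 0*4 - 2*-5 = 10
Minor M_13 = 0*-1 - -5*-5 = -25
det = -1*(-18) - -2*(10) + -5*(-25)
    = 18 - -20 + 125
    = 163

163


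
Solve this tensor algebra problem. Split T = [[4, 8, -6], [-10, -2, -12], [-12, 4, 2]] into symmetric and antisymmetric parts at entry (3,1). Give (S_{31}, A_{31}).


T_{31} = -12
T_{13} = -6
S_{31} = (-12 + -6)/2 = -18/2 = -9
A_{31} = (-12 - -6)/2 = -6/2 = -3
Check: S + A = -9 + -3 = -12 = T_{31}.

(-9, -3)


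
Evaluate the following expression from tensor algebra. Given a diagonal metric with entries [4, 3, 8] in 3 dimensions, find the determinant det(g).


For a diagonal metric, the determinant is the product of diagonal entries.
Diagonal entries: 4, 3, 8
det(g) = 4 * 3 * 8 = 96

96


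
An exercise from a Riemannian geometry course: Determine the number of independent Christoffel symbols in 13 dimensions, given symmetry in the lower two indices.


Christoffel symbols Gamma^k_{ij} are symmetric in i,j, so there are d * d(d+1)/2 independent symbols.
d = 13
d(d+1)/2 = 13 * 14 / 2 = 91
Total = 13 * 91 = 1183

1183


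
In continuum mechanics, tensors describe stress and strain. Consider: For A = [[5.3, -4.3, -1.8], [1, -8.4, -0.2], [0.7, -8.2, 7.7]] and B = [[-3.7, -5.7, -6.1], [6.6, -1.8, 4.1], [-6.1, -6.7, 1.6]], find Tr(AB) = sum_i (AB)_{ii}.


Tr(AB) = sum_i (AB)_{ii} where (AB)_{ii} = sum_k A_{ik} B_{ki}.
(AB)_{11} = 5.3*-3.7 + -4.3*6.6 + -1.8*-6.1 = -37.01
(AB)_{22} = 1*-5.7 + -8.4*-1.8 + -0.2*-6.7 = 10.76
(AB)_{33} = 0.7*-6.1 + -8.2*4.1 + 7.7*1.6 = -25.57
Tr(AB) = -37.01 + 10.76 + -25.57 = -51.82

-51.82


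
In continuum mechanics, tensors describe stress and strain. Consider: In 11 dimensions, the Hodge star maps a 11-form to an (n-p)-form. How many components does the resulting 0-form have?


The Hodge dual of a p-form on an n-dimensional manifold is an (n-p)-form.
n = 11, p = 11, so dual degree = 11 - 11 = 0
The number of components is C(n, n-p) = C(11, 0) = 1

1


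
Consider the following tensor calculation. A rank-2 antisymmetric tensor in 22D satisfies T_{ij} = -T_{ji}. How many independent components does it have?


An antisymmetric rank-2 tensor satisfies A_{ij} = -A_{ji}, so diagonal entries are zero.
The independent components are the upper-triangular entries: C(n, 2) = n(n-1)/2.
n = 22
C(22, 2) = 22 * 21 / 2 = 462 / 2 = 231

231


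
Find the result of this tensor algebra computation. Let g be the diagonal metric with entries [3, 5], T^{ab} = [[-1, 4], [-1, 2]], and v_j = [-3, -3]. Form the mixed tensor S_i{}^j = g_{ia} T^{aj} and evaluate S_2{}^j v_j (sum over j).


Step 1: lower the first index. For a diagonal metric, g_{ia} T^{aj} = g_{ii} T^{ij} (no sum on i).
g_{22} = 5
S_2{}^1 = 5 * T^{21} = 5 * -1 = -5
S_2{}^2 = 5 * T^{22} = 5 * 2 = 10
Step 2: contract S_2{}^j with v_j.
S_2{}^1 * v_1 = -5 * -3 = 15
S_2{}^2 * v_2 = 10 * -3 = -30
Result = 15 + -30 = -15

-15


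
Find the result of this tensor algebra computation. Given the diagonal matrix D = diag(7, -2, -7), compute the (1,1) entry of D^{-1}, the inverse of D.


For a diagonal matrix, the inverse has entries (D^{-1})_{ii} = 1/d_{ii}.
The diagonal entries are: d_{11} = 7, d_{22} = -2, d_{33} = -7
We need (D^{-1})_{11} = 1/d_{11} = 1/7 = 1/7

1/7


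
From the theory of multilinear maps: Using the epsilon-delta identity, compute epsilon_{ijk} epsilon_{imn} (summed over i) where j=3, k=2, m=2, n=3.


Using the identity: epsilon_{ijk} epsilon_{imn} = delta_{jm} delta_{kn} - delta_{jn} delta_{km}.
delta_{32} = 0
delta_{23} = 0
delta_{33} = 1
delta_{22} = 1
Result = 0 * 0 - 1 * 1 = 0 - 1 = -1

-1


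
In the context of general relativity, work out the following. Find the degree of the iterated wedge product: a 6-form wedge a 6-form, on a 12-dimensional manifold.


The degree of a wedge product is the sum of the degrees of the individual forms.
Degrees: 6, 6
Total degree = 6 + 6 = 12

12


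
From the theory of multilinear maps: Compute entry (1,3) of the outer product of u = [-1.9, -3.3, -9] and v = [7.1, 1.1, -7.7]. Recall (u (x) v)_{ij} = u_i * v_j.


The outer product entry T_{ij} = u_i * v_j.
We need i=1, j=3.
u_1 = -1.9, v_3 = -7.7
T_{1,3} = -1.9 * -7.7 = 14.63

14.63


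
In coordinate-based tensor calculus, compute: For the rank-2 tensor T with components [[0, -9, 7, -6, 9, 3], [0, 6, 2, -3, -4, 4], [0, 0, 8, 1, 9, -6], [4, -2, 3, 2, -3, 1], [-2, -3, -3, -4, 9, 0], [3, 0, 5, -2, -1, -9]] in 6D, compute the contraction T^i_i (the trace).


The contraction (trace) of a rank-2 tensor is the sum of its diagonal elements.
Diagonal entries: A[1,1] = 0, A[2,2] = 6, A[3,3] = 8, A[4,4] = 2, A[5,5] = 9, A[6,6] = -9
Tr(A) = 0 + 6 + 8 + 2 + 9 + -9 = 16

16


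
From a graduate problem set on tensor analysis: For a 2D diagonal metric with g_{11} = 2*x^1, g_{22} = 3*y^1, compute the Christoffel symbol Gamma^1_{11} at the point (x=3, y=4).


For a diagonal metric, Gamma^k_{ij} = (1/2) g^{kk} (dg_{ik}/dx_j + dg_{jk}/dx_i - dg_{ij}/dx_k).
The metric is diagonal, so g_{ab} = 0 for a != b.
At the given point: g_{11} = 6, g_{22} = 12
g^{11} = 1/6
dg_{11}/dx_1 = dg_{11}/dx_1 = 2
dg_{11}/dx_1 = dg_{11}/dx_1 = 2
dg_{11}/dx_1 = dg_{11}/dx_1 = 2
Numerator = 2 + 2 - 2 = 2
Gamma^1_{11} = 2 / (2 * 6) = 1/6

1/6


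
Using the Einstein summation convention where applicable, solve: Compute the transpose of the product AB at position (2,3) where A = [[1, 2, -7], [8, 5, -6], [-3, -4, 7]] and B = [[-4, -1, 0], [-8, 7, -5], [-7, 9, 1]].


(AB)^T_{ij} = (AB)_{ji} = sum_k A_{jk} B_{ki}.
For i=2, j=3 we need (AB)_{32}:
A_{31} * B_{12} = -3 * -1 = 3
A_{32} * B_{22} = -4 * 7 = -28
A_{33} * B_{32} = 7 * 9 = 63
Sum = 3 + -28 + 63 = 38

38


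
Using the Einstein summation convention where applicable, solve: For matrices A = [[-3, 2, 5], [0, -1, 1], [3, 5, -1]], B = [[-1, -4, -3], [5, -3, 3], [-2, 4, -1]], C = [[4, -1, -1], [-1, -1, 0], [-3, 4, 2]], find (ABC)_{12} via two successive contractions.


(ABC)_{12} = sum_m (AB)_{1m} C_{m2}. First compute row 1 of AB.
(AB)_{11} = -3*-1 + 2*5 + 5*-2 = 3
(AB)_{12} = -3*-4 + 2*-3 + 5*4 = 26
(AB)_{13} = -3*-3 + 2*3 + 5*-1 = 10
Now contract with column 2 of C:
(AB)_{11} * C_{12} = 3 * -1 = -3
(AB)_{12} * C_{22} = 26 * -1 = -26
(AB)_{13} * C_{32} = 10 * 4 = 40
(ABC)_{12} = -3 + -26 + 40 = 11

11


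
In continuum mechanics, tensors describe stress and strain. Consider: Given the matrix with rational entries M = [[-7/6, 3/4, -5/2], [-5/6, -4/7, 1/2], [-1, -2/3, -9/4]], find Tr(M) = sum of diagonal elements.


The trace is the sum of diagonal entries.
Diagonal: M[1,1] = -7/6, M[2,2] = -4/7, M[3,3] = -9/4
Tr(M) = -7/6 + -4/7 + -9/4
Computing step by step:
After adding M[1,1]: -7/6
After adding M[2,2]: -73/42
After adding M[3,3]: -335/84
Tr(M) = -335/84

-335/84


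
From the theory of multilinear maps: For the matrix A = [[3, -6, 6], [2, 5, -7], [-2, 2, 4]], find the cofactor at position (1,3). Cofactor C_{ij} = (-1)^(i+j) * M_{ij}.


To find cofactor C_{13}, delete row 1 and column 3.
The resulting 2x2 submatrix is: [[2, 5], [-2, 2]]
Minor M_{13} = 2*2 - 5*-2
  = 4 - -10 = 14
Sign = (-1)^(1+3) = (-1)^4 = 1
Cofactor C_{13} = 1 * 14 = 14

14


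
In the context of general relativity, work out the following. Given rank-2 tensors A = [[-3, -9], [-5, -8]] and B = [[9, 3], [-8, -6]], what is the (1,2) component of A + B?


Tensor addition is component-wise: (A + B)_{ij} = A_{ij} + B_{ij}.
A_{12} = -9
B_{12} = 3
(A + B)_{12} = -9 + 3 = -6

-6


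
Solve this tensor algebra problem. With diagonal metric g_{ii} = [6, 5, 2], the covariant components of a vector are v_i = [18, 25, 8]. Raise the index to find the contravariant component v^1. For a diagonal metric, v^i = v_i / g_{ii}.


To raise an index with a diagonal metric: v^i = v_i / g_{ii}.
For index 1: v_1 = 18, g_{11} = 6
v^1 = 18 / 6 = 3

3


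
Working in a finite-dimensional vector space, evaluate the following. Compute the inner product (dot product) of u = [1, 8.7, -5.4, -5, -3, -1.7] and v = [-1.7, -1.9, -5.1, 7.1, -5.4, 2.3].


The inner product u . v = sum of u_i * v_i.
Term-by-term: 1 * -1.7, 8.7 * -1.9, -5.4 * -5.1, -5 * 7.1, -3 * -5.4, -1.7 * 2.3
Products: -1.7, -16.53, 27.54, -35.5, 16.2, -3.91
Sum = -1.7 + -16.53 + 27.54 + -35.5 + 16.2 + -3.91 = -13.9

-13.9


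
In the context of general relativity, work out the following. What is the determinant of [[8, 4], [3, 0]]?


For a 2x2 matrix [[a, b], [c, d]], det = a*d - b*c.
a = 8, b = 4, c = 3, d = 0
a*d = 8 * 0 = 0
b*c = 4 * 3 = 12
det = 0 - 12 = -12

-12


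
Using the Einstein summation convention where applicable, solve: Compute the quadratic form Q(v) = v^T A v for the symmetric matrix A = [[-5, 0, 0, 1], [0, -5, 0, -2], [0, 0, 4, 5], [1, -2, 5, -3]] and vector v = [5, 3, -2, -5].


First compute Av:
(Av)_1 = -5*5 + 0*3 + 0*-2 + 1*-5 = -30
(Av)_2 = 0*5 + -5*3 + 0*-2 + -2*-5 = -5
(Av)_3 = 0*5 + 0*3 + 4*-2 + 5*-5 = -33
(Av)_4 = 1*5 + -2*3 + 5*-2 + -3*-5 = 4
Av = [-30, -5, -33, 4]
Then v^T (Av) = 5*-30 + 3*-5 + -2*-33 + -5*4
= -150 + -15 + 66 + -20 = -119

-119


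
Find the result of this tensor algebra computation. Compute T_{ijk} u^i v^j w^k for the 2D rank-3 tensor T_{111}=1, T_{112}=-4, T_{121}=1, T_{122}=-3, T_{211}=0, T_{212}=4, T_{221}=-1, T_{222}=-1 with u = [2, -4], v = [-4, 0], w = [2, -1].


S = sum over i,j,k of T_{ijk} u_i v_j w_k. Expanding all 8 terms:
T_{111}*u_1*v_1*w_1 = 1*2*-4*2 = -16  (running total: -16)
T_{112}*u_1*v_1*w_2 = -4*2*-4*-1 = -32  (running total: -48)
T_{121}*u_1*v_2*w_1 = 1*2*0*2 = 0  (running total: -48)
T_{122}*u_1*v_2*w_2 = -3*2*0*-1 = 0  (running total: -48)
T_{211}*u_2*v_1*w_1 = 0*-4*-4*2 = 0  (running total: -48)
T_{212}*u_2*v_1*w_2 = 4*-4*-4*-1 = -64  (running total: -112)
T_{221}*u_2*v_2*w_1 = -1*-4*0*2 = 0  (running total: -112)
T_{222}*u_2*v_2*w_2 = -1*-4*0*-1 = 0  (running total: -112)
S = -112

-112


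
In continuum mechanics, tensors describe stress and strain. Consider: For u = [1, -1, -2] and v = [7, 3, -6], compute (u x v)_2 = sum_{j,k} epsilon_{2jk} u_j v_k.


(u x v)_2 = sum_{j,k} epsilon_{2jk} u_j v_k. Only permutations of (1,2,3) contribute; the two non-zero terms are:
eps_{213} u_1 v_3 = -1 * 1 * -6 = 6
eps_{231} u_3 v_1 = 1 * -2 * 7 = -14
(u x v)_2 = -8

-8


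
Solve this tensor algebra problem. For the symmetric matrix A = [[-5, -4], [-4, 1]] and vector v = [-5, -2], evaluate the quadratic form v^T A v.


First compute Av:
(Av)_1 = -5*-5 + -4*-2 = 33
(Av)_2 = -4*-5 + 1*-2 = 18
Av = [33, 18]
Then v^T (Av) = -5*33 + -2*18
= -165 + -36 = -201

-201


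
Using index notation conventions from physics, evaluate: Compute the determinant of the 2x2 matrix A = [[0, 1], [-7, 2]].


For a 2x2 matrix [[a, b], [c, d]], det = a*d - b*c.
a = 0, b = 1, c = -7, d = 2
a*d = 0 * 2 = 0
b*c = 1 * -7 = -7
det = 0 - -7 = 7

7


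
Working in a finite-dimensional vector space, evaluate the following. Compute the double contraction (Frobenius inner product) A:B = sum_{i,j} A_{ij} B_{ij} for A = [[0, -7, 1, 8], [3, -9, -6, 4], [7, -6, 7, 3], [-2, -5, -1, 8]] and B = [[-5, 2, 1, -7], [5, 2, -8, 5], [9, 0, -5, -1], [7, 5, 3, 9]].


A:B = sum over all i,j of A_{ij} * B_{ij}.
Row 1: 0*-5=0, -7*2=-14, 1*1=1, 8*-7=-56 => row sum = -69
Row 2: 3*5=15, -9*2=-18, -6*-8=48, 4*5=20 => row sum = 65
Row 3: 7*9=63, -6*0=0, 7*-5=-35, 3*-1=-3 => row sum = 25
Row 4: -2*7=-14, -5*5=-25, -1*3=-3, 8*9=72 => row sum = 30
Total = -69 + 65 + 25 + 30 = 51

51


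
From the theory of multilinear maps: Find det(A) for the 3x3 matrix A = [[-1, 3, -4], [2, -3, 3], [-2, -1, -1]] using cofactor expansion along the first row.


Expanding along the first row, det(A) = a11*M_11 - a12*M_12 + a13*M_13, where M_1j is the (1,j) minor.
Minor M_11 = -3*-1 - 3*-1 = 6
Minor M_12 = 2*-1 - 3*-2 = 4
Minor M_13 = 2*-1 - -3*-2 = -8
det = -1*(6) - 3*(4) + -4*(-8)
    = -6 - 12 + 32
    = 14

14


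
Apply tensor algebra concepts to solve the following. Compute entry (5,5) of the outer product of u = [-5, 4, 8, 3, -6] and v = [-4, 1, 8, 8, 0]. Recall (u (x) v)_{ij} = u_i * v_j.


The outer product entry T_{ij} = u_i * v_j.
We need i=5, j=5.
u_5 = -6, v_5 = 0
T_{5,5} = -6 * 0 = 0

0


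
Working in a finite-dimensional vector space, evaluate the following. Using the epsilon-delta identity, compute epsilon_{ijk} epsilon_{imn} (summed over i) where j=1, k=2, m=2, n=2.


Using the identity: epsilon_{ijk} epsilon_{imn} = delta_{jm} delta_{kn} - delta_{jn} delta_{km}.
delta_{12} = 0
delta_{22} = 1
delta_{12} = 0
delta_{22} = 1
Result = 0 * 1 - 0 * 1 = 0 - 0 = 0

0


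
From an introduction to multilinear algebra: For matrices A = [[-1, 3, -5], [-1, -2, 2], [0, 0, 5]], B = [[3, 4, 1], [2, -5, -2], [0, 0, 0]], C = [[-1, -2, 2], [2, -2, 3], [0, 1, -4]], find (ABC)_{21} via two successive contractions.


(ABC)_{21} = sum_m (AB)_{2m} C_{m1}. First compute row 2 of AB.
(AB)_{21} = -1*3 + -2*2 + 2*0 = -7
(AB)_{22} = -1*4 + -2*-5 + 2*0 = 6
(AB)_{23} = -1*1 + -2*-2 + 2*0 = 3
Now contract with column 1 of C:
(AB)_{21} * C_{11} = -7 * -1 = 7
(AB)_{22} * C_{21} = 6 * 2 = 12
(AB)_{23} * C_{31} = 3 * 0 = 0
(ABC)_{21} = 7 + 12 + 0 = 19

19


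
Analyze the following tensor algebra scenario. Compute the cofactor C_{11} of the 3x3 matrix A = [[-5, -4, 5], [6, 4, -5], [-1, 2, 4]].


To find cofactor C_{11}, delete row 1 and column 1.
The resulting 2x2 submatrix is: [[4, -5], [2, 4]]
Minor M_{11} = 4*4 - -5*2
  = 16 - -10 = 26
Sign = (-1)^(1+1) = (-1)^2 = 1
Cofactor C_{11} = 1 * 26 = 26

26


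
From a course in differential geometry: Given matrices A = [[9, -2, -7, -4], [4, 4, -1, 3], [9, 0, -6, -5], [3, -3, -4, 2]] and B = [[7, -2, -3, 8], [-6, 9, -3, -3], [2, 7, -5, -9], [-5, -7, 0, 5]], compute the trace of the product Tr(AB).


Tr(AB) = sum_i (AB)_{ii} where (AB)_{ii} = sum_k A_{ik} B_{ki}.
(AB)_{11} = 9*7 + -2*-6 + -7*2 + -4*-5 = 81
(AB)_{22} = 4*-2 + 4*9 + -1*7 + 3*-7 = 0
(AB)_{33} = 9*-3 + 0*-3 + -6*-5 + -5*0 = 3
(AB)_{44} = 3*8 + -3*-3 + -4*-9 + 2*5 = 79
Tr(AB) = 81 + 0 + 3 + 79 = 163

163


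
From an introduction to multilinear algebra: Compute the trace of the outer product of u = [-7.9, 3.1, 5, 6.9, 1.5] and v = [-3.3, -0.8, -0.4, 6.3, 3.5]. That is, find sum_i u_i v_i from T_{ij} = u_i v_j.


The outer product gives T_{ij} = u_i v_j.
The trace (contraction) is Tr(T) = sum_i T_{ii} = sum_i u_i v_i.
Diagonal entries:
T_{11} = u_1 * v_1 = -7.9 * -3.3 = 26.07
T_{22} = u_2 * v_2 = 3.1 * -0.8 = -2.48
T_{33} = u_3 * v_3 = 5 * -0.4 = -2
T_{44} = u_4 * v_4 = 6.9 * 6.3 = 43.47
T_{55} = u_5 * v_5 = 1.5 * 3.5 = 5.25
Tr(T) = 26.07 + -2.48 + -2 + 43.47 + 5.25 = 70.31

70.31


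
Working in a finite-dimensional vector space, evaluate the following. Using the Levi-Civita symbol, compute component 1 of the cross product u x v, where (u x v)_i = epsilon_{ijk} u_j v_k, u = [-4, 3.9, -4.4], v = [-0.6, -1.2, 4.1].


(u x v)_1 = sum_{j,k} epsilon_{1jk} u_j v_k. Only permutations of (1,2,3) contribute; the two non-zero terms are:
eps_{123} u_2 v_3 = 1 * 3.9 * 4.1 = 15.99
eps_{132} u_3 v_2 = -1 * -4.4 * -1.2 = -5.28
(u x v)_1 = 10.71

10.71


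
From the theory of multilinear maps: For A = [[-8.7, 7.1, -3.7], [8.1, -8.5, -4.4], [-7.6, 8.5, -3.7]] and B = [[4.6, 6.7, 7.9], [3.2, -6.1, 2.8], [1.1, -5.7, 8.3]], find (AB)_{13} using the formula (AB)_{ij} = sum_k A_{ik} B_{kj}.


(AB)_{ij} = sum_k A_{ik} B_{kj}.
For i=1, j=3:
A_{11} * B_{13} = -8.7 * 7.9 = -68.73
A_{12} * B_{23} = 7.1 * 2.8 = 19.88
A_{13} * B_{33} = -3.7 * 8.3 = -30.71
Sum = -68.73 + 19.88 + -30.71 = -79.56

-79.56


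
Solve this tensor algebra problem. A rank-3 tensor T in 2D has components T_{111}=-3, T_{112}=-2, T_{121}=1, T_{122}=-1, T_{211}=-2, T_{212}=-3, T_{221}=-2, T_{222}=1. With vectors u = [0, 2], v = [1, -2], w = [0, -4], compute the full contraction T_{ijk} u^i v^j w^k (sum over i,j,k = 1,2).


S = sum over i,j,k of T_{ijk} u_i v_j w_k. Expanding all 8 terms:
T_{111}*u_1*v_1*w_1 = -3*0*1*0 = 0  (running total: 0)
T_{112}*u_1*v_1*w_2 = -2*0*1*-4 = 0  (running total: 0)
T_{121}*u_1*v_2*w_1 = 1*0*-2*0 = 0  (running total: 0)
T_{122}*u_1*v_2*w_2 = -1*0*-2*-4 = 0  (running total: 0)
T_{211}*u_2*v_1*w_1 = -2*2*1*0 = 0  (running total: 0)
T_{212}*u_2*v_1*w_2 = -3*2*1*-4 = 24  (running total: 24)
T_{221}*u_2*v_2*w_1 = -2*2*-2*0 = 0  (running total: 24)
T_{222}*u_2*v_2*w_2 = 1*2*-2*-4 = 16  (running total: 40)
S = 40

40


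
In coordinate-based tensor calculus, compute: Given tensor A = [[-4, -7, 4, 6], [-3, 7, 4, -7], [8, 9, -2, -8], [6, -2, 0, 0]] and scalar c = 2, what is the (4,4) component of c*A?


Scalar multiplication: (cA)_{ij} = c * A_{ij}.
c = 2
A_{44} = 0
(cA)_{44} = 2 * 0 = 0

0


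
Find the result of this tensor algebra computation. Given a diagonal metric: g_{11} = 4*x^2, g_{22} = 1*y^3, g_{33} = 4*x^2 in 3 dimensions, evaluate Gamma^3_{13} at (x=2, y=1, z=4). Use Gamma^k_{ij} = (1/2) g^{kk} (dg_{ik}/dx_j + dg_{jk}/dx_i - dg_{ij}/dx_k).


For a diagonal metric, Gamma^k_{ij} = (1/2) g^{kk} (dg_{ik}/dx_j + dg_{jk}/dx_i - dg_{ij}/dx_k).
The metric is diagonal, so g_{ab} = 0 for a != b.
At the given point: g_{11} = 16, g_{22} = 1, g_{33} = 16
g^{33} = 1/16
dg_{13}/dx_3 = 0 (off-diagonal)
dg_{33}/dx_1 = dg_{33}/dx_1 = 16
dg_{13}/dx_3 = 0 (off-diagonal)
Numerator = 0 + 16 - 0 = 16
Gamma^3_{13} = 16 / (2 * 16) = 1/2

1/2


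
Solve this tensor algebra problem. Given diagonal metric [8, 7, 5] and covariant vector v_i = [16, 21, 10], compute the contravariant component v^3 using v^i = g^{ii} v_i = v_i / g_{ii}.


To raise an index with a diagonal metric: v^i = v_i / g_{ii}.
For index 3: v_3 = 10, g_{33} = 5
v^3 = 10 / 5 = 2

2


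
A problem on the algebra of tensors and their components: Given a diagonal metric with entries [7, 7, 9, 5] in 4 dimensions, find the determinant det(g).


For a diagonal metric, the determinant is the product of diagonal entries.
Diagonal entries: 7, 7, 9, 5
det(g) = 7 * 7 * 9 * 5 = 2205

2205


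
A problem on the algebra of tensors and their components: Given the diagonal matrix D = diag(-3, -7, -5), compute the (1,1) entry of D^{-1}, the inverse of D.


For a diagonal matrix, the inverse has entries (D^{-1})_{ii} = 1/d_{ii}.
The diagonal entries are: d_{11} = -3, d_{22} = -7, d_{33} = -5
We need (D^{-1})_{11} = 1/d_{11} = 1/-3 = -1/3

-1/3


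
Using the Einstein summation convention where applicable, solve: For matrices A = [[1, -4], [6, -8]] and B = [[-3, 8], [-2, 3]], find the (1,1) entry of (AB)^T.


(AB)^T_{ij} = (AB)_{ji} = sum_k A_{jk} B_{ki}.
For i=1, j=1 we need (AB)_{11}:
A_{11} * B_{11} = 1 * -3 = -3
A_{12} * B_{21} = -4 * -2 = 8
Sum = -3 + 8 = 5

5


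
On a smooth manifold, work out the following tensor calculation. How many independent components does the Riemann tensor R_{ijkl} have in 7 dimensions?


The Riemann tensor in d dimensions has d^2(d^2 - 1)/12 independent components.
d = 7, so d^2 = 49
d^2 - 1 = 48
d^2(d^2 - 1) = 49 * 48 = 2352
Divide by 12: 2352 / 12 = 196

196


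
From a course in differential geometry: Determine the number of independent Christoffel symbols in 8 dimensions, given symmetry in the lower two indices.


Christoffel symbols Gamma^k_{ij} are symmetric in i,j, so there are d * d(d+1)/2 independent symbols.
d = 8
d(d+1)/2 = 8 * 9 / 2 = 36
Total = 8 * 36 = 288

288


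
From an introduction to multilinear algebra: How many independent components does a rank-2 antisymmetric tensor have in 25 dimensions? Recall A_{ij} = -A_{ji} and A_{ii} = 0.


An antisymmetric rank-2 tensor satisfies A_{ij} = -A_{ji}, so diagonal entries are zero.
The independent components are the upper-triangular entries: C(n, 2) = n(n-1)/2.
n = 25
C(25, 2) = 25 * 24 / 2 = 600 / 2 = 300

300


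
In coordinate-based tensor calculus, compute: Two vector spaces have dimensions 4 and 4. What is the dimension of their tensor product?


The dimension of a tensor product is the product of dimensions.
dim(V) = 4, dim(W) = 4
dim(V (x) W) = 4 * 4 = 16

16


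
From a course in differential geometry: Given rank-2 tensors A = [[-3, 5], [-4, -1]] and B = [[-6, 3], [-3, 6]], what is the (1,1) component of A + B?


Tensor addition is component-wise: (A + B)_{ij} = A_{ij} + B_{ij}.
A_{11} = -3
B_{11} = -6
(A + B)_{11} = -3 + -6 = -9

-9


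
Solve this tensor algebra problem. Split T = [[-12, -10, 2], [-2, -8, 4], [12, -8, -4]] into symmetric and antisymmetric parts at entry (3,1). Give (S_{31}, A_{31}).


T_{31} = 12
T_{13} = 2
S_{31} = (12 + 2)/2 = 14/2 = 7
A_{31} = (12 - 2)/2 = 10/2 = 5
Check: S + A = 7 + 5 = 12 = T_{31}.

(7, 5)


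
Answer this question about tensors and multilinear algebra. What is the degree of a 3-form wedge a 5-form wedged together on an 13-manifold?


The degree of a wedge product is the sum of the degrees of the individual forms.
Degrees: 3, 5
Total degree = 3 + 5 = 8

8


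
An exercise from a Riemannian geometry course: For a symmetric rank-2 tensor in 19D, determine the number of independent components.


A symmetric rank-2 tensor in d dimensions has d(d+1)/2 independent components.
d = 19
d(d+1)/2 = 19 * 20 / 2 = 380 / 2 = 190

190


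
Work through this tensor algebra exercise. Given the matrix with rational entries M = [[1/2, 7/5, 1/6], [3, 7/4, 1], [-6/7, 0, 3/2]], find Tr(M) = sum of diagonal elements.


The trace is the sum of diagonal entries.
Diagonal: M[1,1] = 1/2, M[2,2] = 7/4, M[3,3] = 3/2
Tr(M) = 1/2 + 7/4 + 3/2
Computing step by step:
After adding M[1,1]: 1/2
After adding M[2,2]: 9/4
After adding M[3,3]: 15/4
Tr(M) = 15/4

15/4


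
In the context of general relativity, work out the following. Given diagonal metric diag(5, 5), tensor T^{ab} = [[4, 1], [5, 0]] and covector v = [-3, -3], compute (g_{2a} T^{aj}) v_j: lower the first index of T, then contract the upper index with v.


Step 1: lower the first index. For a diagonal metric, g_{ia} T^{aj} = g_{ii} T^{ij} (no sum on i).
g_{22} = 5
S_2{}^1 = 5 * T^{21} = 5 * 5 = 25
S_2{}^2 = 5 * T^{22} = 5 * 0 = 0
Step 2: contract S_2{}^j with v_j.
S_2{}^1 * v_1 = 25 * -3 = -75
S_2{}^2 * v_2 = 0 * -3 = 0
Result = -75 + 0 = -75

-75


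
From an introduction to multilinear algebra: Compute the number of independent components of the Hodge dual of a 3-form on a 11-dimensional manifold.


The Hodge dual of a p-form on an n-dimensional manifold is an (n-p)-form.
n = 11, p = 3, so dual degree = 11 - 3 = 8
The number of components is C(n, n-p) = C(11, 8) = 165

165


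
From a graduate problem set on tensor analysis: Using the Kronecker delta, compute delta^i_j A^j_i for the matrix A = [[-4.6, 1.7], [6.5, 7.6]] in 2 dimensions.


The contraction (trace) of a rank-2 tensor is the sum of its diagonal elements.
Diagonal entries: A[1,1] = -4.6, A[2,2] = 7.6
Tr(A) = -4.6 + 7.6 = 3

3


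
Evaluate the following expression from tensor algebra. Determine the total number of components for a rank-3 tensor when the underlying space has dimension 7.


The number of components of a rank-r tensor in d dimensions is d^r.
Here d = 7 and r = 3.
7^3 = 343

343


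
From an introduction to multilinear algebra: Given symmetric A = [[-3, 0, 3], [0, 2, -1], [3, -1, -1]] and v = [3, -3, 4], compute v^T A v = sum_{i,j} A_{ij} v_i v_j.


First compute Av:
(Av)_1 = -3*3 + 0*-3 + 3*4 = 3
(Av)_2 = 0*3 + 2*-3 + -1*4 = -10
(Av)_3 = 3*3 + -1*-3 + -1*4 = 8
Av = [3, -10, 8]
Then v^T (Av) = 3*3 + -3*-10 + 4*8
= 9 + 30 + 32 = 71

71


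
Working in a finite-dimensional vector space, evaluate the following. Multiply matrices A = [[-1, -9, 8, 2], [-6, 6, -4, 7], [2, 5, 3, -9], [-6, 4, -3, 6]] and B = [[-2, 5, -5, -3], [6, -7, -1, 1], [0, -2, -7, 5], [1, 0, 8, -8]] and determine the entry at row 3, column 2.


(AB)_{ij} = sum_k A_{ik} B_{kj}.
For i=3, j=2:
A_{31} * B_{12} = 2 * 5 = 10
A_{32} * B_{22} = 5 * -7 = -35
A_{33} * B_{32} = 3 * -2 = -6
A_{34} * B_{42} = -9 * 0 = 0
Sum = 10 + -35 + -6 + 0 = -31

-31


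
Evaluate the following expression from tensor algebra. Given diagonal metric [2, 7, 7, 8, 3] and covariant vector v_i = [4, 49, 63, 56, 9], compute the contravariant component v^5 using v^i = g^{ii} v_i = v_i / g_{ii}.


To raise an index with a diagonal metric: v^i = v_i / g_{ii}.
For index 5: v_5 = 9, g_{55} = 3
v^5 = 9 / 3 = 3

3


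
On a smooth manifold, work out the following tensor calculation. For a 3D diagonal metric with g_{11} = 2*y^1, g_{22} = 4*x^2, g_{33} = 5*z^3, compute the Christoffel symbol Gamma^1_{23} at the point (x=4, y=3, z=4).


For a diagonal metric, Gamma^k_{ij} = (1/2) g^{kk} (dg_{ik}/dx_j + dg_{jk}/dx_i - dg_{ij}/dx_k).
The metric is diagonal, so g_{ab} = 0 for a != b.
At the given point: g_{11} = 6, g_{22} = 64, g_{33} = 320
g^{11} = 1/6
dg_{21}/dx_3 = 0 (off-diagonal)
dg_{31}/dx_2 = 0 (off-diagonal)
dg_{23}/dx_1 = 0 (off-diagonal)
Numerator = 0 + 0 - 0 = 0
Gamma^1_{23} = 0 / (2 * 6) = 0

0


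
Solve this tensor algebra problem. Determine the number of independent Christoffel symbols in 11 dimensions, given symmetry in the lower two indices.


Christoffel symbols Gamma^k_{ij} are symmetric in i,j, so there are d * d(d+1)/2 independent symbols.
d = 11
d(d+1)/2 = 11 * 12 / 2 = 66
Total = 11 * 66 = 726

726


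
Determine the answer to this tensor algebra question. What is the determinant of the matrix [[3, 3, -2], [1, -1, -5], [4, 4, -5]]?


Expanding along the first row, det(A) = a11*M_11 - a12*M_12 + a13*M_13, where M_1j is the (1,j) minor.
Minor M_11 = -1*-5 - -5*4 = 25
Minor M_12 = 1*-5 - -5*4 = 15
Minor M_13 = 1*4 - -1*4 = 8
det = 3*(25) - 3*(15) + -2*(8)
    = 75 - 45 + -16
    = 14

14


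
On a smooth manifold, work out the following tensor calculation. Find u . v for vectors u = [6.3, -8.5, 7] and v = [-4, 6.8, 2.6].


The inner product u . v = sum of u_i * v_i.
Term-by-term: 6.3 * -4, -8.5 * 6.8, 7 * 2.6
Products: -25.2, -57.8, 18.2
Sum = -25.2 + -57.8 + 18.2 = -64.8

-64.8


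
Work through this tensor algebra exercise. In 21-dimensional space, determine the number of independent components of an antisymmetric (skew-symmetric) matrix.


An antisymmetric rank-2 tensor satisfies A_{ij} = -A_{ji}, so diagonal entries are zero.
The independent components are the upper-triangular entries: C(n, 2) = n(n-1)/2.
n = 21
C(21, 2) = 21 * 20 / 2 = 420 / 2 = 210

210


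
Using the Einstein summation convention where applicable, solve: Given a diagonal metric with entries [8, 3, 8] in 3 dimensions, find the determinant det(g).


For a diagonal metric, the determinant is the product of diagonal entries.
Diagonal entries: 8, 3, 8
det(g) = 8 * 3 * 8 = 192

192


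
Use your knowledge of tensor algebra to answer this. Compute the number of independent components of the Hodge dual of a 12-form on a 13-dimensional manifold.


The Hodge dual of a p-form on an n-dimensional manifold is an (n-p)-form.
n = 13, p = 12, so dual degree = 13 - 12 = 1
The number of components is C(n, n-p) = C(13, 1) = 13

13


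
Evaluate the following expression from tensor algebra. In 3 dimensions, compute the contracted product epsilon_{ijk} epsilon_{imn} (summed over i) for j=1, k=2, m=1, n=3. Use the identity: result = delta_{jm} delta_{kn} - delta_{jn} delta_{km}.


Using the identity: epsilon_{ijk} epsilon_{imn} = delta_{jm} delta_{kn} - delta_{jn} delta_{km}.
delta_{11} = 1
delta_{23} = 0
delta_{13} = 0
delta_{21} = 0
Result = 1 * 0 - 0 * 0 = 0 - 0 = 0

0


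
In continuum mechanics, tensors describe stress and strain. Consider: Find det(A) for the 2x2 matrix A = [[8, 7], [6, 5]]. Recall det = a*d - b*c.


For a 2x2 matrix [[a, b], [c, d]], det = a*d - b*c.
a = 8, b = 7, c = 6, d = 5
a*d = 8 * 5 = 40
b*c = 7 * 6 = 42
det = 40 - 42 = -2

-2


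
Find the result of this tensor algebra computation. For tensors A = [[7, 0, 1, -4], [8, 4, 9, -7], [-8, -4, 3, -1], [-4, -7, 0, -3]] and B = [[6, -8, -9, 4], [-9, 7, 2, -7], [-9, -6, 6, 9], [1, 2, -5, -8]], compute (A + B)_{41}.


Tensor addition is component-wise: (A + B)_{ij} = A_{ij} + B_{ij}.
A_{41} = -4
B_{41} = 1
(A + B)_{41} = -4 + 1 = -3

-3


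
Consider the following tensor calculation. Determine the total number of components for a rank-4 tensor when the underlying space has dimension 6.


The number of components of a rank-r tensor in d dimensions is d^r.
Here d = 6 and r = 4.
6^4 = 1296

1296


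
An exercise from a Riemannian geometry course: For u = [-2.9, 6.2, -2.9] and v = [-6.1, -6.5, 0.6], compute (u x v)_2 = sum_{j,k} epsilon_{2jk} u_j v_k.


(u x v)_2 = sum_{j,k} epsilon_{2jk} u_j v_k. Only permutations of (1,2,3) contribute; the two non-zero terms are:
eps_{213} u_1 v_3 = -1 * -2.9 * 0.6 = 1.74
eps_{231} u_3 v_1 = 1 * -2.9 * -6.1 = 17.69
(u x v)_2 = 19.43

19.43


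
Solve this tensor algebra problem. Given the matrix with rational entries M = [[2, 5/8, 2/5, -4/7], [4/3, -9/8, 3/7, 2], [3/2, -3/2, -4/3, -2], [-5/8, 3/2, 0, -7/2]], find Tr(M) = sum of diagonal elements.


The trace is the sum of diagonal entries.
Diagonal: M[1,1] = 2, M[2,2] = -9/8, M[3,3] = -4/3, M[4,4] = -7/2
Tr(M) = 2 + -9/8 + -4/3 + -7/2
Computing step by step:
After adding M[1,1]: 2
After adding M[2,2]: 7/8
After adding M[3,3]: -11/24
After adding M[4,4]: -95/24
Tr(M) = -95/24

-95/24


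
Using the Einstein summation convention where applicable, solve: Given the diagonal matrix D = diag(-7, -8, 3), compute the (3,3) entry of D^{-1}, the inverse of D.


For a diagonal matrix, the inverse has entries (D^{-1})_{ii} = 1/d_{ii}.
The diagonal entries are: d_{11} = -7, d_{22} = -8, d_{33} = 3
We need (D^{-1})_{33} = 1/d_{33} = 1/3 = 1/3

1/3


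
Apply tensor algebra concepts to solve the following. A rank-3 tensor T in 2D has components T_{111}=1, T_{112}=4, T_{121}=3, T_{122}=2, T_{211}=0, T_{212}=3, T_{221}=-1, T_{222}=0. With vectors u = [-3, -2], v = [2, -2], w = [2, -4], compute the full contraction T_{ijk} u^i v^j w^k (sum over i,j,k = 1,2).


S = sum over i,j,k of T_{ijk} u_i v_j w_k. Expanding all 8 terms:
T_{111}*u_1*v_1*w_1 = 1*-3*2*2 = -12  (running total: -12)
T_{112}*u_1*v_1*w_2 = 4*-3*2*-4 = 96  (running total: 84)
T_{121}*u_1*v_2*w_1 = 3*-3*-2*2 = 36  (running total: 120)
T_{122}*u_1*v_2*w_2 = 2*-3*-2*-4 = -48  (running total: 72)
T_{211}*u_2*v_1*w_1 = 0*-2*2*2 = 0  (running total: 72)
T_{212}*u_2*v_1*w_2 = 3*-2*2*-4 = 48  (running total: 120)
T_{221}*u_2*v_2*w_1 = -1*-2*-2*2 = -8  (running total: 112)
T_{222}*u_2*v_2*w_2 = 0*-2*-2*-4 = 0  (running total: 112)
S = 112

112


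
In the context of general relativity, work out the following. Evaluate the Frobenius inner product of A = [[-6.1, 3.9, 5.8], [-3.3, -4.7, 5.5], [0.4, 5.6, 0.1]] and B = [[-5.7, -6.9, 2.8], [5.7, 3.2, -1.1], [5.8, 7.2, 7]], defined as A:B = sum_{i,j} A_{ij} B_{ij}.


A:B = sum over all i,j of A_{ij} * B_{ij}.
Row 1: -6.1*-5.7=34.77, 3.9*-6.9=-26.91, 5.8*2.8=16.24 => row sum = 24.1
Row 2: -3.3*5.7=-18.81, -4.7*3.2=-15.04, 5.5*-1.1=-6.05 => row sum = -39.9
Row 3: 0.4*5.8=2.32, 5.6*7.2=40.32, 0.1*7=0.7 => row sum = 43.34
Total = 24.1 + -39.9 + 43.34 = 27.54

27.54


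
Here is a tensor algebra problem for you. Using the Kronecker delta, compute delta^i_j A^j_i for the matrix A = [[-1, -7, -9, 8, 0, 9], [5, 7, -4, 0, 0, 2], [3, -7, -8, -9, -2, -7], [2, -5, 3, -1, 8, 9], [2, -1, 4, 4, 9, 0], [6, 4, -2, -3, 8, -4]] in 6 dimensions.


The contraction (trace) of a rank-2 tensor is the sum of its diagonal elements.
Diagonal entries: A[1,1] = -1, A[2,2] = 7, A[3,3] = -8, A[4,4] = -1, A[5,5] = 9, A[6,6] = -4
Tr(A) = -1 + 7 + -8 + -1 + 9 + -4 = 2

2


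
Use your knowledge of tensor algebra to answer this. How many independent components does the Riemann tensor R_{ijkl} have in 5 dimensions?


The Riemann tensor in d dimensions has d^2(d^2 - 1)/12 independent components.
d = 5, so d^2 = 25
d^2 - 1 = 24
d^2(d^2 - 1) = 25 * 24 = 600
Divide by 12: 600 / 12 = 50

50


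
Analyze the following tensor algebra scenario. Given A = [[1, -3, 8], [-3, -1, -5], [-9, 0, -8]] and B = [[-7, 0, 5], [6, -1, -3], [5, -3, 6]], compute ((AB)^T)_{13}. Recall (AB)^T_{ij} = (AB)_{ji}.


(AB)^T_{ij} = (AB)_{ji} = sum_k A_{jk} B_{ki}.
For i=1, j=3 we need (AB)_{31}:
A_{31} * B_{11} = -9 * -7 = 63
A_{32} * B_{21} = 0 * 6 = 0
A_{33} * B_{31} = -8 * 5 = -40
Sum = 63 + 0 + -40 = 23

23


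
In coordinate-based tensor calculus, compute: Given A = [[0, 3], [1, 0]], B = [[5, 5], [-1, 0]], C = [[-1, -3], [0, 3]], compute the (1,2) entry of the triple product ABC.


(ABC)_{12} = sum_m (AB)_{1m} C_{m2}. First compute row 1 of AB.
(AB)_{11} = 0*5 + 3*-1 = -3
(AB)_{12} = 0*5 + 3*0 = 0
Now contract with column 2 of C:
(AB)_{11} * C_{12} = -3 * -3 = 9
(AB)_{12} * C_{22} = 0 * 3 = 0
(ABC)_{12} = 9 + 0 = 9

9


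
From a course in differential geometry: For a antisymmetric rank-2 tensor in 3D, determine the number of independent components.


A antisymmetric rank-2 tensor in d dimensions has d(d-1)/2 independent components.
d = 3
d(d-1)/2 = 3 * 2 / 2 = 6 / 2 = 3

3


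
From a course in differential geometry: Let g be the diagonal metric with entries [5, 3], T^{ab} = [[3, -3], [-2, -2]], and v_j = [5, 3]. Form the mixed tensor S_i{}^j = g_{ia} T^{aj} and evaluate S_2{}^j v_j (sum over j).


Step 1: lower the first index. For a diagonal metric, g_{ia} T^{aj} = g_{ii} T^{ij} (no sum on i).
g_{22} = 3
S_2{}^1 = 3 * T^{21} = 3 * -2 = -6
S_2{}^2 = 3 * T^{22} = 3 * -2 = -6
Step 2: contract S_2{}^j with v_j.
S_2{}^1 * v_1 = -6 * 5 = -30
S_2{}^2 * v_2 = -6 * 3 = -18
Result = -30 + -18 = -48

-48


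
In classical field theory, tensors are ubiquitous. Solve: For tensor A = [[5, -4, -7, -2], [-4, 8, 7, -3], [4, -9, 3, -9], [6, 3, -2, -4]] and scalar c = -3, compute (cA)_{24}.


Scalar multiplication: (cA)_{ij} = c * A_{ij}.
c = -3
A_{24} = -3
(cA)_{24} = -3 * -3 = 9

9


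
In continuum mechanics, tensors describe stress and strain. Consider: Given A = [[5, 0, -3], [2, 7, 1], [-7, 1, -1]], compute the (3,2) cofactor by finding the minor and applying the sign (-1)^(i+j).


To find cofactor C_{32}, delete row 3 and column 2.
The resulting 2x2 submatrix is: [[5, -3], [2, 1]]
Minor M_{32} = 5*1 - -3*2
  = 5 - -6 = 11
Sign = (-1)^(3+2) = (-1)^5 = -1
Cofactor C_{32} = -1 * 11 = -11

-11


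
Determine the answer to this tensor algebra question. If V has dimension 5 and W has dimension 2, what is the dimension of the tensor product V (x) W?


The dimension of a tensor product is the product of dimensions.
dim(V) = 5, dim(W) = 2
dim(V (x) W) = 5 * 2 = 10

10


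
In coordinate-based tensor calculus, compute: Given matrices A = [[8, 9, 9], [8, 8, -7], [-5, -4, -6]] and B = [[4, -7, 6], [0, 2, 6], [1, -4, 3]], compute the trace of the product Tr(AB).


Tr(AB) = sum_i (AB)_{ii} where (AB)_{ii} = sum_k A_{ik} B_{ki}.
(AB)_{11} = 8*4 + 9*0 + 9*1 = 41
(AB)_{22} = 8*-7 + 8*2 + -7*-4 = -12
(AB)_{33} = -5*6 + -4*6 + -6*3 = -72
Tr(AB) = 41 + -12 + -72 = -43

-43


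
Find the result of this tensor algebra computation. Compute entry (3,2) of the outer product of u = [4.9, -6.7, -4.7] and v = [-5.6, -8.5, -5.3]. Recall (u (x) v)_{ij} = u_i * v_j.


The outer product entry T_{ij} = u_i * v_j.
We need i=3, j=2.
u_3 = -4.7, v_2 = -8.5
T_{3,2} = -4.7 * -8.5 = 39.95

39.95


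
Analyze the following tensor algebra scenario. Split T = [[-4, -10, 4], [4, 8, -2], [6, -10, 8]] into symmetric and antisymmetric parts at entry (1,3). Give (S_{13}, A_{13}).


T_{13} = 4
T_{31} = 6
S_{13} = (4 + 6)/2 = 10/2 = 5
A_{13} = (4 - 6)/2 = -2/2 = -1
Check: S + A = 5 + -1 = 4 = T_{13}.

(5, -1)


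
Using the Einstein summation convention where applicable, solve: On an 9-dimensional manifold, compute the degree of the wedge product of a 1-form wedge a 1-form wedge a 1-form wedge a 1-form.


The degree of a wedge product is the sum of the degrees of the individual forms.
Degrees: 1, 1, 1, 1
Total degree = 1 + 1 + 1 + 1 = 4

4


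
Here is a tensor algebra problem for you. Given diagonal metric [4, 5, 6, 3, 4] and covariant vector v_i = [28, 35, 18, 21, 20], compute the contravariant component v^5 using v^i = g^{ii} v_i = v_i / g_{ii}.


To raise an index with a diagonal metric: v^i = v_i / g_{ii}.
For index 5: v_5 = 20, g_{55} = 4
v^5 = 20 / 4 = 5

5


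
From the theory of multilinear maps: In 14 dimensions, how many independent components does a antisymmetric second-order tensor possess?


A antisymmetric rank-2 tensor in d dimensions has d(d-1)/2 independent components.
d = 14
d(d-1)/2 = 14 * 13 / 2 = 182 / 2 = 91

91


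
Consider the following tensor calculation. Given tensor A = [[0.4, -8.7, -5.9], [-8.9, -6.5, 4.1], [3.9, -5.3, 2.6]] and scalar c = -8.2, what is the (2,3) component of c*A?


Scalar multiplication: (cA)_{ij} = c * A_{ij}.
c = -8.2
A_{23} = 4.1
(cA)_{23} = -8.2 * 4.1 = -33.62

-33.62


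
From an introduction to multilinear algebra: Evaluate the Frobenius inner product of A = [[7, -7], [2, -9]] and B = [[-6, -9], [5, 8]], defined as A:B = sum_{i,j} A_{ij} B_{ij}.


A:B = sum over all i,j of A_{ij} * B_{ij}.
Row 1: 7*-6=-42, -7*-9=63 => row sum = 21
Row 2: 2*5=10, -9*8=-72 => row sum = -62
Total = 21 + -62 = -41

-41


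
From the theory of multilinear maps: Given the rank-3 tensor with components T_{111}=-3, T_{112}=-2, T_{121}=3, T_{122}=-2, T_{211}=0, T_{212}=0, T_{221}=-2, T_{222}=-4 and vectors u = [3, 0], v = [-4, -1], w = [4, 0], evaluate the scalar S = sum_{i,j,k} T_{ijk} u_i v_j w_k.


S = sum over i,j,k of T_{ijk} u_i v_j w_k. Expanding all 8 terms:
T_{111}*u_1*v_1*w_1 = -3*3*-4*4 = 144  (running total: 144)
T_{112}*u_1*v_1*w_2 = -2*3*-4*0 = 0  (running total: 144)
T_{121}*u_1*v_2*w_1 = 3*3*-1*4 = -36  (running total: 108)
T_{122}*u_1*v_2*w_2 = -2*3*-1*0 = 0  (running total: 108)
T_{211}*u_2*v_1*w_1 = 0*0*-4*4 = 0  (running total: 108)
T_{212}*u_2*v_1*w_2 = 0*0*-4*0 = 0  (running total: 108)
T_{221}*u_2*v_2*w_1 = -2*0*-1*4 = 0  (running total: 108)
T_{222}*u_2*v_2*w_2 = -4*0*-1*0 = 0  (running total: 108)
S = 108

108


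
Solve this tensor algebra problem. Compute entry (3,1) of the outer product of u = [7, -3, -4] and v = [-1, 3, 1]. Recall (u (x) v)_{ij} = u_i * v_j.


The outer product entry T_{ij} = u_i * v_j.
We need i=3, j=1.
u_3 = -4, v_1 = -1
T_{3,1} = -4 * -1 = 4

4


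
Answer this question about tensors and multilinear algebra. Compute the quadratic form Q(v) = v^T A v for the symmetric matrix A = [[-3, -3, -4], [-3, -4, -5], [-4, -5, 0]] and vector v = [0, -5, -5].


First compute Av:
(Av)_1 = -3*0 + -3*-5 + -4*-5 = 35
(Av)_2 = -3*0 + -4*-5 + -5*-5 = 45
(Av)_3 = -4*0 + -5*-5 + 0*-5 = 25
Av = [35, 45, 25]
Then v^T (Av) = 0*35 + -5*45 + -5*25
= 0 + -225 + -125 = -350

-350


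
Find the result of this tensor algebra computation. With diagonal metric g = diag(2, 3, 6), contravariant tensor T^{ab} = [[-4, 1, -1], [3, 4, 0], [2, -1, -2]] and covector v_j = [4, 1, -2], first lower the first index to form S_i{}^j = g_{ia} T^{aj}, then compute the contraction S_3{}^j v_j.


Step 1: lower the first index. For a diagonal metric, g_{ia} T^{aj} = g_{ii} T^{ij} (no sum on i).
g_{33} = 6
S_3{}^1 = 6 * T^{31} = 6 * 2 = 12
S_3{}^2 = 6 * T^{32} = 6 * -1 = -6
S_3{}^3 = 6 * T^{33} = 6 * -2 = -12
Step 2: contract S_3{}^j with v_j.
S_3{}^1 * v_1 = 12 * 4 = 48
S_3{}^2 * v_2 = -6 * 1 = -6
S_3{}^3 * v_3 = -12 * -2 = 24
Result = 48 + -6 + 24 = 66

66
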